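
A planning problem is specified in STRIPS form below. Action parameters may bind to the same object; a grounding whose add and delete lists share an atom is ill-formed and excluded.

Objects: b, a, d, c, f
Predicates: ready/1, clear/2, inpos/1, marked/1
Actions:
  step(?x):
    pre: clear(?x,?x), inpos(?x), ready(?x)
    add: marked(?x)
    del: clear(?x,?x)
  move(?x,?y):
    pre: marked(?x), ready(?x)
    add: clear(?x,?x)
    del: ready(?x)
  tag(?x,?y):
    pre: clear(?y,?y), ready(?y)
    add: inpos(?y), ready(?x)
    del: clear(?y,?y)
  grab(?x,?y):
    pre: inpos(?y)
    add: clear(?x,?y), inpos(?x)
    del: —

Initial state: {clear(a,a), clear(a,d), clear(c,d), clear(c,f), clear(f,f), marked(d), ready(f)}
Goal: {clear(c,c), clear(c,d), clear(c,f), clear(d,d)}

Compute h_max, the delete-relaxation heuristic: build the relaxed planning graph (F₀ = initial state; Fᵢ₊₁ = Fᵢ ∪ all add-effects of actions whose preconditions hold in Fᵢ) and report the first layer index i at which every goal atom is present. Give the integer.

F0 = init (7 atoms)
F1 = F0 ∪ {inpos(f), ready(a), ready(b), ready(c), ready(d)}  (12 atoms)
F2 = F1 ∪ {clear(a,f), clear(b,f), clear(d,d), clear(d,f), inpos(a), inpos(b), inpos(c), inpos(d), marked(f)}  (21 atoms)
F3 = F2 ∪ {clear(a,b), clear(a,c), clear(b,a), clear(b,b), clear(b,c), clear(b,d), clear(c,a), clear(c,b), clear(c,c), clear(d,a), clear(d,b), clear(d,c), clear(f,a), clear(f,b), clear(f,c), clear(f,d), marked(a)}  (38 atoms)
goal ⊆ F3  ⇒  h_max = 3

3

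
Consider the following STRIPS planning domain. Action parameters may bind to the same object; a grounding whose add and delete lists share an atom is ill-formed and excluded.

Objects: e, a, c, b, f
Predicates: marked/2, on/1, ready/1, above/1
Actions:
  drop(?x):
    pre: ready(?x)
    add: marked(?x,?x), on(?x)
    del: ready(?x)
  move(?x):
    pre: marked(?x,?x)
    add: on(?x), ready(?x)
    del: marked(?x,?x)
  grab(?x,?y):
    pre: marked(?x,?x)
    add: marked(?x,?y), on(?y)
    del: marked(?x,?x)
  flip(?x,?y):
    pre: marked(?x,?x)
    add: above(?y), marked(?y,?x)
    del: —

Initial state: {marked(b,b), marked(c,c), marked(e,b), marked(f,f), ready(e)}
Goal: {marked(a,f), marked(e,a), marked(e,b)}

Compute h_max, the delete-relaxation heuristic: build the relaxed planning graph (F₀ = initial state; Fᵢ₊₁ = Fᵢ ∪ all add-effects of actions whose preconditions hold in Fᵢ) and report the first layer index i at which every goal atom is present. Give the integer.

F0 = init (5 atoms)
F1 = F0 ∪ {above(a), above(b), above(c), above(e), above(f), marked(a,b), marked(a,c), marked(a,f), marked(b,a), marked(b,c), marked(b,e), marked(b,f), marked(c,a), marked(c,b), marked(c,e), marked(c,f), marked(e,c), marked(e,e), marked(e,f), marked(f,a), marked(f,b), marked(f,c), marked(f,e), on(a), on(b), on(c), on(e), on(f), ready(b), ready(c), ready(f)}  (36 atoms)
F2 = F1 ∪ {marked(a,e), marked(e,a)}  (38 atoms)
goal ⊆ F2  ⇒  h_max = 2

2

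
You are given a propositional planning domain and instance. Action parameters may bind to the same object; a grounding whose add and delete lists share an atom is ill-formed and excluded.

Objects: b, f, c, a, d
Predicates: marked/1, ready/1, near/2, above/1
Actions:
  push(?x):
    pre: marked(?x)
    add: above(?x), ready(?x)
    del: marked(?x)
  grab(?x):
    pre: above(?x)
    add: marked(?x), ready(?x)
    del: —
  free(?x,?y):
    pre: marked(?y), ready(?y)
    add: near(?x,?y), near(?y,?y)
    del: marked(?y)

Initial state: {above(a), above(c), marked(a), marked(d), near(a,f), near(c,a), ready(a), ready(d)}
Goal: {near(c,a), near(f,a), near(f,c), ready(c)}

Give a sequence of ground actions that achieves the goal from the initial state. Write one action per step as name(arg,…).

grab(c); free(f,c); free(f,a)

1. grab(c)  →  {above(a), above(c), marked(a), marked(c), marked(d), near(a,f), near(c,a), ready(a), ready(c), ready(d)}
2. free(f,c)  →  {above(a), above(c), marked(a), marked(d), near(a,f), near(c,a), near(c,c), near(f,c), ready(a), ready(c), ready(d)}
3. free(f,a)  →  {above(a), above(c), marked(d), near(a,a), near(a,f), near(c,a), near(c,c), near(f,a), near(f,c), ready(a), ready(c), ready(d)}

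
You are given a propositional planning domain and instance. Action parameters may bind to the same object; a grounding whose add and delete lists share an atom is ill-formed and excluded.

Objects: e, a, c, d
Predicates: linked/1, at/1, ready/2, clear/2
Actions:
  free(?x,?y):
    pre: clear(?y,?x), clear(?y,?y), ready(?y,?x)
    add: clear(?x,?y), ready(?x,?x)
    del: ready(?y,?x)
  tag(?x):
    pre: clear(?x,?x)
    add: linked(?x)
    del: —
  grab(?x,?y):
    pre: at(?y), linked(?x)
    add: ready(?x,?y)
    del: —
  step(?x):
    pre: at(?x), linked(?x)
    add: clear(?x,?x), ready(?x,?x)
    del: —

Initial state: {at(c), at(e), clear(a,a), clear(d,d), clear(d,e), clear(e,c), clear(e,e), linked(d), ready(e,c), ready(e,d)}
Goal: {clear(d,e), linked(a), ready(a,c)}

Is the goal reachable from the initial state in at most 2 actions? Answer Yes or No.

1. tag(a)  →  {at(c), at(e), clear(a,a), clear(d,d), clear(d,e), clear(e,c), clear(e,e), linked(a), linked(d), ready(e,c), ready(e,d)}
2. grab(a,c)  →  {at(c), at(e), clear(a,a), clear(d,d), clear(d,e), clear(e,c), clear(e,e), linked(a), linked(d), ready(a,c), ready(e,c), ready(e,d)}
optimal plan length = 2; 2 ≤ 2

Yes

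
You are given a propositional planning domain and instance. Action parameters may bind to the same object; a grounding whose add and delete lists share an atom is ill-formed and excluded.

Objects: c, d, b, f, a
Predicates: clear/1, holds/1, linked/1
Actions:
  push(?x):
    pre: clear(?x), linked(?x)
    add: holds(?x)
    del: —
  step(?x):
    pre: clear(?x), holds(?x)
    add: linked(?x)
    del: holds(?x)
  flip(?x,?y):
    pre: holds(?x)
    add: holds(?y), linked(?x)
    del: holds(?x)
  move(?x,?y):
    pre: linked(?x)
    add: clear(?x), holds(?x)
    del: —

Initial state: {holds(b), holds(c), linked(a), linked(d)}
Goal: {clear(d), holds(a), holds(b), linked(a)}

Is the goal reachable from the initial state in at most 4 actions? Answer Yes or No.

1. flip(c,a)  →  {holds(a), holds(b), linked(a), linked(c), linked(d)}
2. move(d,c)  →  {clear(d), holds(a), holds(b), holds(d), linked(a), linked(c), linked(d)}
optimal plan length = 2; 2 ≤ 4

Yes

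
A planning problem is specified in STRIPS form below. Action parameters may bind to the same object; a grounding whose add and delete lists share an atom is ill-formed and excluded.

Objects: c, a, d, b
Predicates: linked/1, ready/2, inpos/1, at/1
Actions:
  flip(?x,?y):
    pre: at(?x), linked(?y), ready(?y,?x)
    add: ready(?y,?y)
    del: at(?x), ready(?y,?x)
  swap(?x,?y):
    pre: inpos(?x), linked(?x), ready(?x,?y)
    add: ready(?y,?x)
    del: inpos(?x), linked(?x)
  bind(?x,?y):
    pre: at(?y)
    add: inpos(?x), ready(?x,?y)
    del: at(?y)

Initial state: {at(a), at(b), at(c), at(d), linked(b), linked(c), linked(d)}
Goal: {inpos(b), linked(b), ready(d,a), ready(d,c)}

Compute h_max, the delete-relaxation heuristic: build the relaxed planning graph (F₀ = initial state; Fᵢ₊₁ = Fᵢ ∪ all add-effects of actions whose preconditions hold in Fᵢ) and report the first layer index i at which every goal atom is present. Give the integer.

1

F0 = init (7 atoms)
F1 = F0 ∪ {inpos(a), inpos(b), inpos(c), inpos(d), ready(a,a), ready(a,b), ready(a,c), ready(a,d), ready(b,a), ready(b,b), ready(b,c), ready(b,d), ready(c,a), ready(c,b), ready(c,c), ready(c,d), ready(d,a), ready(d,b), ready(d,c), ready(d,d)}  (27 atoms)
goal ⊆ F1  ⇒  h_max = 1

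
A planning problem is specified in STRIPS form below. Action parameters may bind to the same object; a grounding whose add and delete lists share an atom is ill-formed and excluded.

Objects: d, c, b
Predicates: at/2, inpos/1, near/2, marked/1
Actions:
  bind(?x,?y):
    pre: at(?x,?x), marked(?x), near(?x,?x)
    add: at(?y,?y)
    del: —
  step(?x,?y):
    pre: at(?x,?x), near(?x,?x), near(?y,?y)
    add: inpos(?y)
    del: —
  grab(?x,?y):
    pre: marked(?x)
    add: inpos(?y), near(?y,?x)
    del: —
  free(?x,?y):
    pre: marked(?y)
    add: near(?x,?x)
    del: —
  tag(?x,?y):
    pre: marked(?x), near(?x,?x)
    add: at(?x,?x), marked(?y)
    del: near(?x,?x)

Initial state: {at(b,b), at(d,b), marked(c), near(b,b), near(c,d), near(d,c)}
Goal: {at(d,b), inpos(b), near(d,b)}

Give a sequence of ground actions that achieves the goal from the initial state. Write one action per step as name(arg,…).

step(b,b); grab(c,c); tag(c,b); grab(b,d)

1. step(b,b)  →  {at(b,b), at(d,b), inpos(b), marked(c), near(b,b), near(c,d), near(d,c)}
2. grab(c,c)  →  {at(b,b), at(d,b), inpos(b), inpos(c), marked(c), near(b,b), near(c,c), near(c,d), near(d,c)}
3. tag(c,b)  →  {at(b,b), at(c,c), at(d,b), inpos(b), inpos(c), marked(b), marked(c), near(b,b), near(c,d), near(d,c)}
4. grab(b,d)  →  {at(b,b), at(c,c), at(d,b), inpos(b), inpos(c), inpos(d), marked(b), marked(c), near(b,b), near(c,d), near(d,b), near(d,c)}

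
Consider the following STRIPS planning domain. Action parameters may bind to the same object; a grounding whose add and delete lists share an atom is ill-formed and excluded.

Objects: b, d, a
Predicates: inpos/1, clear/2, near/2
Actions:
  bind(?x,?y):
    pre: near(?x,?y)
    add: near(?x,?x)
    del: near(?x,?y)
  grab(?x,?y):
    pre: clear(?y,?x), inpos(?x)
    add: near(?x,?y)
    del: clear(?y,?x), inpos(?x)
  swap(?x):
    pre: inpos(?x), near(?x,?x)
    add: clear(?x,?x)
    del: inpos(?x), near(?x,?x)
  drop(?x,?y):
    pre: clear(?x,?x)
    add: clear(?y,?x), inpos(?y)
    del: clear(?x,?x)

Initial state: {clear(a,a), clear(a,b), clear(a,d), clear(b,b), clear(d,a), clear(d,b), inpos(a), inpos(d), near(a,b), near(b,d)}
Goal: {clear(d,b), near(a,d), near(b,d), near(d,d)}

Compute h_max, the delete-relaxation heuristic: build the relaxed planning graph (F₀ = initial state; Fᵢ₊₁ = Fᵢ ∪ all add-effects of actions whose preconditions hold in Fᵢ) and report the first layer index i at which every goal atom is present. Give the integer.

2

F0 = init (10 atoms)
F1 = F0 ∪ {clear(b,a), inpos(b), near(a,a), near(a,d), near(b,b), near(d,a)}  (16 atoms)
F2 = F1 ∪ {near(b,a), near(d,d)}  (18 atoms)
goal ⊆ F2  ⇒  h_max = 2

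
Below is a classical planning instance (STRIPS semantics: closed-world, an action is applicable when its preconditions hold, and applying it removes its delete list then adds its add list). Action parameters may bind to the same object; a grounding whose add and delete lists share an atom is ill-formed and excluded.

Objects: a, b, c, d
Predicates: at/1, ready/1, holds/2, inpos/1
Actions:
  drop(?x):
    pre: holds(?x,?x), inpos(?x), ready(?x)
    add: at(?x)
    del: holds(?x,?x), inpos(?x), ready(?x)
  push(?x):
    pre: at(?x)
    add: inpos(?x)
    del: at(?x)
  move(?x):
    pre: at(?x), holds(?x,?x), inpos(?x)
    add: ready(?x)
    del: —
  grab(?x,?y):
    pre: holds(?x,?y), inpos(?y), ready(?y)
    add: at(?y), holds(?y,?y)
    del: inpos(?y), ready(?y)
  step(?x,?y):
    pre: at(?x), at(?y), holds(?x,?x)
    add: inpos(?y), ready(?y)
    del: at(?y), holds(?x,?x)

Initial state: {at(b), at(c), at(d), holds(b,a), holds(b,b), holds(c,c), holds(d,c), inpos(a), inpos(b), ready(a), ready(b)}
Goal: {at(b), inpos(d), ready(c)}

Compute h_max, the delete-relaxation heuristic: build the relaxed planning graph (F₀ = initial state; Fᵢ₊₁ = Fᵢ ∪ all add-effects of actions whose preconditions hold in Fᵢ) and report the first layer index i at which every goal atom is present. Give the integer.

1

F0 = init (11 atoms)
F1 = F0 ∪ {at(a), holds(a,a), inpos(c), inpos(d), ready(c), ready(d)}  (17 atoms)
goal ⊆ F1  ⇒  h_max = 1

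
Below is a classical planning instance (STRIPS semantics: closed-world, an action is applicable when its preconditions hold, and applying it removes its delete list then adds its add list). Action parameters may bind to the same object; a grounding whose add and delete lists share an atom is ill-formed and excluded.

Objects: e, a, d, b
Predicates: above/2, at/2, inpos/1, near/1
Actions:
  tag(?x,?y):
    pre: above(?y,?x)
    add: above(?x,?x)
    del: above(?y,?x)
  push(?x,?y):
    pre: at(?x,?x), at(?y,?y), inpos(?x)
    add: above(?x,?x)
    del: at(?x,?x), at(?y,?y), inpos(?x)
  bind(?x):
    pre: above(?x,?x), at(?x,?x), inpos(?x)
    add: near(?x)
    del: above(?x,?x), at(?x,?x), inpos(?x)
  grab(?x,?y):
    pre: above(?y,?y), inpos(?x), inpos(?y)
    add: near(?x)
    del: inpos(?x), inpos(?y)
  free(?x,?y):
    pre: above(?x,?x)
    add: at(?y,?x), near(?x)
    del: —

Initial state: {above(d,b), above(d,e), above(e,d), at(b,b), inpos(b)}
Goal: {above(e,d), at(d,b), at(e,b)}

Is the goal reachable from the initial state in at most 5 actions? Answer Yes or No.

Yes

1. tag(b,d)  →  {above(b,b), above(d,e), above(e,d), at(b,b), inpos(b)}
2. free(b,e)  →  {above(b,b), above(d,e), above(e,d), at(b,b), at(e,b), inpos(b), near(b)}
3. free(b,d)  →  {above(b,b), above(d,e), above(e,d), at(b,b), at(d,b), at(e,b), inpos(b), near(b)}
optimal plan length = 3; 3 ≤ 5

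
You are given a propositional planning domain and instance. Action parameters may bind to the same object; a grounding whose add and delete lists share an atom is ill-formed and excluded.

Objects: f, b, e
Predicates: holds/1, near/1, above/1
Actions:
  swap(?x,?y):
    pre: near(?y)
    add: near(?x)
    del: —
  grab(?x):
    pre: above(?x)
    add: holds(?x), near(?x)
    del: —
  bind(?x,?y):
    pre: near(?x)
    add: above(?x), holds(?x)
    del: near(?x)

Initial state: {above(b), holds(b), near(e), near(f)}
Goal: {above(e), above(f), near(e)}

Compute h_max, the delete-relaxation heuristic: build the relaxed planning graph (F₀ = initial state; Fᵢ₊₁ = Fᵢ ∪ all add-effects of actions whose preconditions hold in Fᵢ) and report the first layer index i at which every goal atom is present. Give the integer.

F0 = init (4 atoms)
F1 = F0 ∪ {above(e), above(f), holds(e), holds(f), near(b)}  (9 atoms)
goal ⊆ F1  ⇒  h_max = 1

1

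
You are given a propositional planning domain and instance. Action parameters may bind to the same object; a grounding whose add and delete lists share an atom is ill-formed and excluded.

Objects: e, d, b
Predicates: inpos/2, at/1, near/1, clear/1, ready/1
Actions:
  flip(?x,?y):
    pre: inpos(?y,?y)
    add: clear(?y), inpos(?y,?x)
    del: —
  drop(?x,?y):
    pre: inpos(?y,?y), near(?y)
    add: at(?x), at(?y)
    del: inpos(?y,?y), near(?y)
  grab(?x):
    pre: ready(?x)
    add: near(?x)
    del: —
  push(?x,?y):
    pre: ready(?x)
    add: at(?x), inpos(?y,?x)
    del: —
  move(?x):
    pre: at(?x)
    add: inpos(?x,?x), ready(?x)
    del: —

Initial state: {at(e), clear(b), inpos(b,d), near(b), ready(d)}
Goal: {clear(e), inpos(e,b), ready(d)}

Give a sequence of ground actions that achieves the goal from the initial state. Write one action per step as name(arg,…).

move(e); flip(b,e)

1. move(e)  →  {at(e), clear(b), inpos(b,d), inpos(e,e), near(b), ready(d), ready(e)}
2. flip(b,e)  →  {at(e), clear(b), clear(e), inpos(b,d), inpos(e,b), inpos(e,e), near(b), ready(d), ready(e)}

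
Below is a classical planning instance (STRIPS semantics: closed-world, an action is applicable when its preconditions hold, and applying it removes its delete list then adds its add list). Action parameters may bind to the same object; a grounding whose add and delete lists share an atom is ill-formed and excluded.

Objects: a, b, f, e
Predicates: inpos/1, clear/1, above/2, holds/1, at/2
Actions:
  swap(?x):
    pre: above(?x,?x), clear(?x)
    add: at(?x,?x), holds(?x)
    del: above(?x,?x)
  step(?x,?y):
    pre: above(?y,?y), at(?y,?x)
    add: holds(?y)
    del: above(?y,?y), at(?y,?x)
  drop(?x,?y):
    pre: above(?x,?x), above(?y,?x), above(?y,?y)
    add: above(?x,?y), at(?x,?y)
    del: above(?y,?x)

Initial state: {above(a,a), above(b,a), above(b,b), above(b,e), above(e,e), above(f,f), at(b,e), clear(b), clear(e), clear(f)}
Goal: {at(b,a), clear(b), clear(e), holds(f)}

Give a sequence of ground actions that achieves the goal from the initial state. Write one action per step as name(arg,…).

1. swap(f)  →  {above(a,a), above(b,a), above(b,b), above(b,e), above(e,e), at(b,e), at(f,f), clear(b), clear(e), clear(f), holds(f)}
2. drop(a,b)  →  {above(a,a), above(a,b), above(b,b), above(b,e), above(e,e), at(a,b), at(b,e), at(f,f), clear(b), clear(e), clear(f), holds(f)}
3. drop(b,a)  →  {above(a,a), above(b,a), above(b,b), above(b,e), above(e,e), at(a,b), at(b,a), at(b,e), at(f,f), clear(b), clear(e), clear(f), holds(f)}

swap(f); drop(a,b); drop(b,a)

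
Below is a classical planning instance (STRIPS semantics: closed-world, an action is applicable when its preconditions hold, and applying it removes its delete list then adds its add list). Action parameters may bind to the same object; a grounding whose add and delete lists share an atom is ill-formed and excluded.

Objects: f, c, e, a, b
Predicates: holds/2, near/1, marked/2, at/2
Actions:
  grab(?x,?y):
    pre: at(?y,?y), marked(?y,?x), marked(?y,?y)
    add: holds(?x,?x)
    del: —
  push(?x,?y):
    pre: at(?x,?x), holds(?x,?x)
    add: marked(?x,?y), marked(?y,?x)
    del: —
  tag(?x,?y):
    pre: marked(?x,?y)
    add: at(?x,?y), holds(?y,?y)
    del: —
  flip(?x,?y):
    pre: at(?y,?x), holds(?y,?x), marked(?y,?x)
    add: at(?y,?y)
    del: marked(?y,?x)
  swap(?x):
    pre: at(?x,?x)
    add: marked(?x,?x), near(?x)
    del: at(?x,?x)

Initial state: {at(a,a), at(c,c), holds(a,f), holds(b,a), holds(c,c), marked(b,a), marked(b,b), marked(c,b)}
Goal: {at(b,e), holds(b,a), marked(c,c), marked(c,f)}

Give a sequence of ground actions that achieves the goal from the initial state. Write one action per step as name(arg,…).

push(c,f); push(c,c); tag(b,b); push(b,e); tag(b,e)

1. push(c,f)  →  {at(a,a), at(c,c), holds(a,f), holds(b,a), holds(c,c), marked(b,a), marked(b,b), marked(c,b), marked(c,f), marked(f,c)}
2. push(c,c)  →  {at(a,a), at(c,c), holds(a,f), holds(b,a), holds(c,c), marked(b,a), marked(b,b), marked(c,b), marked(c,c), marked(c,f), marked(f,c)}
3. tag(b,b)  →  {at(a,a), at(b,b), at(c,c), holds(a,f), holds(b,a), holds(b,b), holds(c,c), marked(b,a), marked(b,b), marked(c,b), marked(c,c), marked(c,f), marked(f,c)}
4. push(b,e)  →  {at(a,a), at(b,b), at(c,c), holds(a,f), holds(b,a), holds(b,b), holds(c,c), marked(b,a), marked(b,b), marked(b,e), marked(c,b), marked(c,c), marked(c,f), marked(e,b), marked(f,c)}
5. tag(b,e)  →  {at(a,a), at(b,b), at(b,e), at(c,c), holds(a,f), holds(b,a), holds(b,b), holds(c,c), holds(e,e), marked(b,a), marked(b,b), marked(b,e), marked(c,b), marked(c,c), marked(c,f), marked(e,b), marked(f,c)}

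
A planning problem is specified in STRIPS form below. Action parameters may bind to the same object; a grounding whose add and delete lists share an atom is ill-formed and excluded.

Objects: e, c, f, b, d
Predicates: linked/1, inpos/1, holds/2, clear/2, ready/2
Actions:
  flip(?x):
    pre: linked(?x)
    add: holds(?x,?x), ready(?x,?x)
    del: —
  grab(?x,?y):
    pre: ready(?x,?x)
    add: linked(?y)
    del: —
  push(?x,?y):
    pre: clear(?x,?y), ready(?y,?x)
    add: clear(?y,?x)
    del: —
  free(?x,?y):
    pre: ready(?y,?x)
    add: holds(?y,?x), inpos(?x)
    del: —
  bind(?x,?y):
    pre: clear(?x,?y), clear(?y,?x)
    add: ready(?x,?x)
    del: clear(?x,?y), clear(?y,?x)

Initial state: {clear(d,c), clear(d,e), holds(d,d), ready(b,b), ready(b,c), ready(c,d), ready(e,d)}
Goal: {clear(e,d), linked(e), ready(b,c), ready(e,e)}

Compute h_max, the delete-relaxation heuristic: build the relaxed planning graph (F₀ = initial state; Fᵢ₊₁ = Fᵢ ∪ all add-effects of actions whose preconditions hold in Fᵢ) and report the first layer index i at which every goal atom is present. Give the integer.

2

F0 = init (7 atoms)
F1 = F0 ∪ {clear(c,d), clear(e,d), holds(b,b), holds(b,c), holds(c,d), holds(e,d), inpos(b), inpos(c), inpos(d), linked(b), linked(c), linked(d), linked(e), linked(f)}  (21 atoms)
F2 = F1 ∪ {holds(c,c), holds(e,e), holds(f,f), ready(c,c), ready(d,d), ready(e,e), ready(f,f)}  (28 atoms)
goal ⊆ F2  ⇒  h_max = 2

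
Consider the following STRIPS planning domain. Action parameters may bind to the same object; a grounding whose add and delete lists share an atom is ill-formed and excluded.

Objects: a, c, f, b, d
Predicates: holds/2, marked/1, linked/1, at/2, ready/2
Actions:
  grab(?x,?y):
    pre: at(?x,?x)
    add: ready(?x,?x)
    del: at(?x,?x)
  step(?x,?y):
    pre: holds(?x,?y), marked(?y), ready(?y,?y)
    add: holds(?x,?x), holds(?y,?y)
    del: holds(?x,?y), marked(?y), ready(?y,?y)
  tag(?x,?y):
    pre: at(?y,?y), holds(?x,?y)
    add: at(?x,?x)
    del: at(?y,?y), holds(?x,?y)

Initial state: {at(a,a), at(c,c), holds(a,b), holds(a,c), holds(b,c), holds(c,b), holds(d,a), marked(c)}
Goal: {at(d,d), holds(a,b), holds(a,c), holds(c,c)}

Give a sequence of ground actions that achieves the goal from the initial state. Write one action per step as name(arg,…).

1. grab(c,a)  →  {at(a,a), holds(a,b), holds(a,c), holds(b,c), holds(c,b), holds(d,a), marked(c), ready(c,c)}
2. step(b,c)  →  {at(a,a), holds(a,b), holds(a,c), holds(b,b), holds(c,b), holds(c,c), holds(d,a)}
3. tag(d,a)  →  {at(d,d), holds(a,b), holds(a,c), holds(b,b), holds(c,b), holds(c,c)}

grab(c,a); step(b,c); tag(d,a)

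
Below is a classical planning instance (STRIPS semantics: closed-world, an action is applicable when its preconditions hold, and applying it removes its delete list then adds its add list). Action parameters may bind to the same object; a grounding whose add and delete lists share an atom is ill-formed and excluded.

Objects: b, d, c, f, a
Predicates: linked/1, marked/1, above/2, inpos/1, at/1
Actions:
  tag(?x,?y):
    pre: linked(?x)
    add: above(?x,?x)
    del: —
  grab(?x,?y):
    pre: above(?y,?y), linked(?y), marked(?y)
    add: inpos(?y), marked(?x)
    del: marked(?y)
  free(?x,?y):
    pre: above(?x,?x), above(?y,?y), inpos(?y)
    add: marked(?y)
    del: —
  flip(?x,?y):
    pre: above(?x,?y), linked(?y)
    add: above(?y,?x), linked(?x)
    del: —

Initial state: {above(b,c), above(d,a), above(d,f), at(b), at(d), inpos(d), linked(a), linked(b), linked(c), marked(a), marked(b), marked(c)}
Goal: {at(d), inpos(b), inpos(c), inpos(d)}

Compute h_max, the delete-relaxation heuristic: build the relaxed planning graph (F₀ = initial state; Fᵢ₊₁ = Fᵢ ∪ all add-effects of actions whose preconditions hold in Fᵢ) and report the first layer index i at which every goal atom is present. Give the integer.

2

F0 = init (12 atoms)
F1 = F0 ∪ {above(a,a), above(a,d), above(b,b), above(c,b), above(c,c), linked(d)}  (18 atoms)
F2 = F1 ∪ {above(d,d), inpos(a), inpos(b), inpos(c), marked(d), marked(f)}  (24 atoms)
goal ⊆ F2  ⇒  h_max = 2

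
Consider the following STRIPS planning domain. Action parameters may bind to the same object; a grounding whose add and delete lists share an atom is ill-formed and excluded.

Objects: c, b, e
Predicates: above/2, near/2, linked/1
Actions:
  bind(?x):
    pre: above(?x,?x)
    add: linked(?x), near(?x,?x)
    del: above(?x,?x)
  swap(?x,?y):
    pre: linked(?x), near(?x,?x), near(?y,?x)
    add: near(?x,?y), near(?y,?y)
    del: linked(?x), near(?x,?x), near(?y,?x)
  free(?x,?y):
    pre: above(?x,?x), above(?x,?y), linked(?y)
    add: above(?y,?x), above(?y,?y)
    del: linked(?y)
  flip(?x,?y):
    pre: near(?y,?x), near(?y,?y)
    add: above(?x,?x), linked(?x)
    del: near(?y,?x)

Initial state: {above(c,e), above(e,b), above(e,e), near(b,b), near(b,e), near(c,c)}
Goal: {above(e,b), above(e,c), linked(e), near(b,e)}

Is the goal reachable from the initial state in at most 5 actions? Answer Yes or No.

Yes

1. bind(e)  →  {above(c,e), above(e,b), linked(e), near(b,b), near(b,e), near(c,c), near(e,e)}
2. flip(c,c)  →  {above(c,c), above(c,e), above(e,b), linked(c), linked(e), near(b,b), near(b,e), near(e,e)}
3. free(c,e)  →  {above(c,c), above(c,e), above(e,b), above(e,c), above(e,e), linked(c), near(b,b), near(b,e), near(e,e)}
4. bind(e)  →  {above(c,c), above(c,e), above(e,b), above(e,c), linked(c), linked(e), near(b,b), near(b,e), near(e,e)}
optimal plan length = 4; 4 ≤ 5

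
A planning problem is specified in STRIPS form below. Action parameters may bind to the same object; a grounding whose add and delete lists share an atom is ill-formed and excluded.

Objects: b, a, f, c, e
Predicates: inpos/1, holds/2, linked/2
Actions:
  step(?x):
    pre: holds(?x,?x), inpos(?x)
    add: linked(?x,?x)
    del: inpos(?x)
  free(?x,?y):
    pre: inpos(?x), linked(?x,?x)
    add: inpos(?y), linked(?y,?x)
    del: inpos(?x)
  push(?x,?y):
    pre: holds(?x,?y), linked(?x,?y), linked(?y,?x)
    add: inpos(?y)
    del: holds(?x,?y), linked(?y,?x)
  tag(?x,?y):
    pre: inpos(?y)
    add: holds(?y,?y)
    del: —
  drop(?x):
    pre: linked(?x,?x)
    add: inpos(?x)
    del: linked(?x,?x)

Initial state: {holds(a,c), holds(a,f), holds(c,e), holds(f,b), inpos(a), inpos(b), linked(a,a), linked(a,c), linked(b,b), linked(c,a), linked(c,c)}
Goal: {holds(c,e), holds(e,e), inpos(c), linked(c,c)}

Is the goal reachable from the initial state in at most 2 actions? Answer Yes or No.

No

1. free(b,c)  →  {holds(a,c), holds(a,f), holds(c,e), holds(f,b), inpos(a), inpos(c), linked(a,a), linked(a,c), linked(b,b), linked(c,a), linked(c,b), linked(c,c)}
2. free(a,e)  →  {holds(a,c), holds(a,f), holds(c,e), holds(f,b), inpos(c), inpos(e), linked(a,a), linked(a,c), linked(b,b), linked(c,a), linked(c,b), linked(c,c), linked(e,a)}
3. tag(b,e)  →  {holds(a,c), holds(a,f), holds(c,e), holds(e,e), holds(f,b), inpos(c), inpos(e), linked(a,a), linked(a,c), linked(b,b), linked(c,a), linked(c,b), linked(c,c), linked(e,a)}
optimal plan length = 3; 3 > 2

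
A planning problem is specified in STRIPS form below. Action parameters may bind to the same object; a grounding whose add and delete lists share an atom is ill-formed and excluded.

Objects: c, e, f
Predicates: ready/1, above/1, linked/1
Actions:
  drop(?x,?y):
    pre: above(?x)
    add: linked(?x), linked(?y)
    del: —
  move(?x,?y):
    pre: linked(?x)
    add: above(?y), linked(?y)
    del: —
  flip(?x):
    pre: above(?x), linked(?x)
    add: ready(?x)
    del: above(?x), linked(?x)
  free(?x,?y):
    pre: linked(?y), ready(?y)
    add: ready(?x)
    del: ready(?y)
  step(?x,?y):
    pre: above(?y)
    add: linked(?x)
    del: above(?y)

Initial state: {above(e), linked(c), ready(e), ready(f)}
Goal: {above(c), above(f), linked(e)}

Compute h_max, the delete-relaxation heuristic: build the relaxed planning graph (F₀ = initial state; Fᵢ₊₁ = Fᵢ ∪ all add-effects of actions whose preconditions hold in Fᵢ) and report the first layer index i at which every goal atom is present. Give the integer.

F0 = init (4 atoms)
F1 = F0 ∪ {above(c), above(f), linked(e), linked(f)}  (8 atoms)
goal ⊆ F1  ⇒  h_max = 1

1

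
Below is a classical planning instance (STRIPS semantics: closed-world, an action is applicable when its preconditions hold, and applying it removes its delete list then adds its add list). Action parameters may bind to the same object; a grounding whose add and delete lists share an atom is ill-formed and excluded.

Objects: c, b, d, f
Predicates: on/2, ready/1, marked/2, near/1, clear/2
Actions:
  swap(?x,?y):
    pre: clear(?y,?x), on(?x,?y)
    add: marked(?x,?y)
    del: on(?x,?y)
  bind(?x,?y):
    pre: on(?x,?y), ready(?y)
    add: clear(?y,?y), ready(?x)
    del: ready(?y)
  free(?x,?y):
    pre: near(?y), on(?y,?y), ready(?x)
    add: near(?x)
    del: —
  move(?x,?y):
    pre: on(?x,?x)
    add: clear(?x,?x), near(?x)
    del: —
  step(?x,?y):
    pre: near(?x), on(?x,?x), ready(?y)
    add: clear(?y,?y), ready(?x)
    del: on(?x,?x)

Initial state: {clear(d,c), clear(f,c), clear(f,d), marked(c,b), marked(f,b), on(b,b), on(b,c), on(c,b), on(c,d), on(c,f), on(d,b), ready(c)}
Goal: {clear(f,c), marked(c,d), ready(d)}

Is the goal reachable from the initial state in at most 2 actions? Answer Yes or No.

No

1. swap(c,d)  →  {clear(d,c), clear(f,c), clear(f,d), marked(c,b), marked(c,d), marked(f,b), on(b,b), on(b,c), on(c,b), on(c,f), on(d,b), ready(c)}
2. bind(b,c)  →  {clear(c,c), clear(d,c), clear(f,c), clear(f,d), marked(c,b), marked(c,d), marked(f,b), on(b,b), on(b,c), on(c,b), on(c,f), on(d,b), ready(b)}
3. bind(d,b)  →  {clear(b,b), clear(c,c), clear(d,c), clear(f,c), clear(f,d), marked(c,b), marked(c,d), marked(f,b), on(b,b), on(b,c), on(c,b), on(c,f), on(d,b), ready(d)}
optimal plan length = 3; 3 > 2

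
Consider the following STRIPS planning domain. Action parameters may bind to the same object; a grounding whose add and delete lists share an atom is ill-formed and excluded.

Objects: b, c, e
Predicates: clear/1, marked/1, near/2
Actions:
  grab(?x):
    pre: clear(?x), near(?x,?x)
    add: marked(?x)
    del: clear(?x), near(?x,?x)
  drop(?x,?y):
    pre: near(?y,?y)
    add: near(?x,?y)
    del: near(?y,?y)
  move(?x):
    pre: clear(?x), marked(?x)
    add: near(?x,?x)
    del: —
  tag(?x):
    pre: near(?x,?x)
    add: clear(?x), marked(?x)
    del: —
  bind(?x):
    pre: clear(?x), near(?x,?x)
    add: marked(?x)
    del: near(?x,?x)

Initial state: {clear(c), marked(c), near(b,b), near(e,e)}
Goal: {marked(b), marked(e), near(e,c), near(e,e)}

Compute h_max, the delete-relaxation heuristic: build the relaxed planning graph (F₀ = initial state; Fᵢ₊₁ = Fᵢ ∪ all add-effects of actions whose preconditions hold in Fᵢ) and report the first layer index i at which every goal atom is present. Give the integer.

2

F0 = init (4 atoms)
F1 = F0 ∪ {clear(b), clear(e), marked(b), marked(e), near(b,e), near(c,b), near(c,c), near(c,e), near(e,b)}  (13 atoms)
F2 = F1 ∪ {near(b,c), near(e,c)}  (15 atoms)
goal ⊆ F2  ⇒  h_max = 2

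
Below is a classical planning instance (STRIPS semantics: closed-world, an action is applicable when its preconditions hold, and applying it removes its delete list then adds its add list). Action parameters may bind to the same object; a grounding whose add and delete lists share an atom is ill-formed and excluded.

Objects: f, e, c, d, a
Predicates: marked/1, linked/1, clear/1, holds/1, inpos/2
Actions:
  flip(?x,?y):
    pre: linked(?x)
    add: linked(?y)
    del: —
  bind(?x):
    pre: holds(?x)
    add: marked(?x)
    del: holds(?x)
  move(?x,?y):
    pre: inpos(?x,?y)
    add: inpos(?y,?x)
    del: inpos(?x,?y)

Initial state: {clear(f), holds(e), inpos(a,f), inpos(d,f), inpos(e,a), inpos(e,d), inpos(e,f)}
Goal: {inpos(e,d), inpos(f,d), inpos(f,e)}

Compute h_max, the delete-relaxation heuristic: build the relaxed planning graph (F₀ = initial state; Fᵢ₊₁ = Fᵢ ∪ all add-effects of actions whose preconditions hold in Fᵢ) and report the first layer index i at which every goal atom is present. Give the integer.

F0 = init (7 atoms)
F1 = F0 ∪ {inpos(a,e), inpos(d,e), inpos(f,a), inpos(f,d), inpos(f,e), marked(e)}  (13 atoms)
goal ⊆ F1  ⇒  h_max = 1

1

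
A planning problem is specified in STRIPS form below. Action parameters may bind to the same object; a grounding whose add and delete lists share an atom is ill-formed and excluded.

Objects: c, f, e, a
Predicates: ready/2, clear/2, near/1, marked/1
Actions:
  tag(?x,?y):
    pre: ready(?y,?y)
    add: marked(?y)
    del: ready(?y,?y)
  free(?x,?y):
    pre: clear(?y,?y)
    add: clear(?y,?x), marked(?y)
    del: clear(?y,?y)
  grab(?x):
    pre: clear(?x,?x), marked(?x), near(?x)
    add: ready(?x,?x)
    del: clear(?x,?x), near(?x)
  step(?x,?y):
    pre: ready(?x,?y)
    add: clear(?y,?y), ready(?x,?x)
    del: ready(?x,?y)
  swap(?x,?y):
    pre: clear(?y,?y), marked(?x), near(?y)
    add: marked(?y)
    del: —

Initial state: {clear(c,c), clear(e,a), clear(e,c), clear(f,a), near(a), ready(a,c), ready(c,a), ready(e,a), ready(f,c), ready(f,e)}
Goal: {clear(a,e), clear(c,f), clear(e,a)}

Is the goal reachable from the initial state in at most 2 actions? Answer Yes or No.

No

1. free(f,c)  →  {clear(c,f), clear(e,a), clear(e,c), clear(f,a), marked(c), near(a), ready(a,c), ready(c,a), ready(e,a), ready(f,c), ready(f,e)}
2. step(c,a)  →  {clear(a,a), clear(c,f), clear(e,a), clear(e,c), clear(f,a), marked(c), near(a), ready(a,c), ready(c,c), ready(e,a), ready(f,c), ready(f,e)}
3. free(e,a)  →  {clear(a,e), clear(c,f), clear(e,a), clear(e,c), clear(f,a), marked(a), marked(c), near(a), ready(a,c), ready(c,c), ready(e,a), ready(f,c), ready(f,e)}
optimal plan length = 3; 3 > 2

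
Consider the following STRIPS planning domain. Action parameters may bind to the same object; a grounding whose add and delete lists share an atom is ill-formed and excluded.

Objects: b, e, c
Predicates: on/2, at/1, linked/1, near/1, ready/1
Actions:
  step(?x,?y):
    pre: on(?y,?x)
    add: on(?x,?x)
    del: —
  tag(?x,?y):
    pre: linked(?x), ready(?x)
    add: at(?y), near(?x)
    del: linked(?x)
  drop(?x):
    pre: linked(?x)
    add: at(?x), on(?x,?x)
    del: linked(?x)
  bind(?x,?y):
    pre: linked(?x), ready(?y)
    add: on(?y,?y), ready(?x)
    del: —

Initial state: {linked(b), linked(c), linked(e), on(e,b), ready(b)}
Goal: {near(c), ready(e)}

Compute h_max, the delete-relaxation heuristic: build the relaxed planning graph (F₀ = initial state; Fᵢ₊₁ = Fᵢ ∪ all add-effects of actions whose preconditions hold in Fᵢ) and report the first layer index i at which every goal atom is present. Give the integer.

2

F0 = init (5 atoms)
F1 = F0 ∪ {at(b), at(c), at(e), near(b), on(b,b), on(c,c), on(e,e), ready(c), ready(e)}  (14 atoms)
F2 = F1 ∪ {near(c), near(e)}  (16 atoms)
goal ⊆ F2  ⇒  h_max = 2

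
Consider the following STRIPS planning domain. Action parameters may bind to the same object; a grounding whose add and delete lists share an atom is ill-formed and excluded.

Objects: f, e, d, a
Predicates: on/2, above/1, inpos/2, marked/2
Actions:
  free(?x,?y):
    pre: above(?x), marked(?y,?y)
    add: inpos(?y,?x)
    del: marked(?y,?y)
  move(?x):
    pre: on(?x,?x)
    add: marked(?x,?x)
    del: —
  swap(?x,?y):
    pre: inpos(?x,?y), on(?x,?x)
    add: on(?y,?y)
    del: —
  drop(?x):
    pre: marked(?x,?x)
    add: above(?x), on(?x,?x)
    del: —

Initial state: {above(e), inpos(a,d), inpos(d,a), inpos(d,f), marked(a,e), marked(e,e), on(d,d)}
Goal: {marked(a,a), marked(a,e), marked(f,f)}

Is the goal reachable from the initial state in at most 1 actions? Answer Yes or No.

1. swap(d,f)  →  {above(e), inpos(a,d), inpos(d,a), inpos(d,f), marked(a,e), marked(e,e), on(d,d), on(f,f)}
2. move(f)  →  {above(e), inpos(a,d), inpos(d,a), inpos(d,f), marked(a,e), marked(e,e), marked(f,f), on(d,d), on(f,f)}
3. swap(d,a)  →  {above(e), inpos(a,d), inpos(d,a), inpos(d,f), marked(a,e), marked(e,e), marked(f,f), on(a,a), on(d,d), on(f,f)}
4. move(a)  →  {above(e), inpos(a,d), inpos(d,a), inpos(d,f), marked(a,a), marked(a,e), marked(e,e), marked(f,f), on(a,a), on(d,d), on(f,f)}
optimal plan length = 4; 4 > 1

No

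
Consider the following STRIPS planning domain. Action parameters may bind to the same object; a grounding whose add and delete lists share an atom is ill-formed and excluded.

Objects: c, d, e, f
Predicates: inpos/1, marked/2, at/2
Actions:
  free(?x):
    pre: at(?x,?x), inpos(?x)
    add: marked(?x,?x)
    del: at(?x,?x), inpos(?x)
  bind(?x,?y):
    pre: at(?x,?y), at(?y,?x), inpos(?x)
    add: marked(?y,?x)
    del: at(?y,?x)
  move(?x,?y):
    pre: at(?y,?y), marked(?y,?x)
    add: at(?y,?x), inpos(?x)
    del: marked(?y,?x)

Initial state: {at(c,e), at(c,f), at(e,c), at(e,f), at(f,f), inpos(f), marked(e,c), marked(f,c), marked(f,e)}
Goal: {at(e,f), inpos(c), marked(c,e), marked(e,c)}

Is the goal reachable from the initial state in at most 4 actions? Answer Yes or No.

1. move(c,f)  →  {at(c,e), at(c,f), at(e,c), at(e,f), at(f,c), at(f,f), inpos(c), inpos(f), marked(e,c), marked(f,e)}
2. move(e,f)  →  {at(c,e), at(c,f), at(e,c), at(e,f), at(f,c), at(f,e), at(f,f), inpos(c), inpos(e), inpos(f), marked(e,c)}
3. bind(e,c)  →  {at(c,f), at(e,c), at(e,f), at(f,c), at(f,e), at(f,f), inpos(c), inpos(e), inpos(f), marked(c,e), marked(e,c)}
optimal plan length = 3; 3 ≤ 4

Yes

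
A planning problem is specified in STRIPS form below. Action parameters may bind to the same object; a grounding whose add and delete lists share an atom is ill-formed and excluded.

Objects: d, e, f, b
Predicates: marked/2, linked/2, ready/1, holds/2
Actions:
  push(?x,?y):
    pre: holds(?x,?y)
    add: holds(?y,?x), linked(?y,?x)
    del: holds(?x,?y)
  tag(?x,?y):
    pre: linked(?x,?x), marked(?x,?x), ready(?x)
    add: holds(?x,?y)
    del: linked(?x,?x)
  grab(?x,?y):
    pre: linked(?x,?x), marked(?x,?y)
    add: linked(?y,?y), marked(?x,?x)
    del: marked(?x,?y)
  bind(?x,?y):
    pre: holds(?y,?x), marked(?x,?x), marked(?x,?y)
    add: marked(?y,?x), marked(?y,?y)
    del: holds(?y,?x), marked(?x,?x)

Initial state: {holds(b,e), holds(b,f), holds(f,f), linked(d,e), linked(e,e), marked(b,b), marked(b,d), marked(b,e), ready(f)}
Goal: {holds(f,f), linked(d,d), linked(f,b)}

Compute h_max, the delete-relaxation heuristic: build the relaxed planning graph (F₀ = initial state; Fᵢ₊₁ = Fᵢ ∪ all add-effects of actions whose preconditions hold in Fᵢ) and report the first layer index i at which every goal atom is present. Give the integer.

4

F0 = init (9 atoms)
F1 = F0 ∪ {holds(e,b), holds(f,b), linked(e,b), linked(f,b)}  (13 atoms)
F2 = F1 ∪ {linked(b,e), linked(b,f), marked(e,b), marked(e,e)}  (17 atoms)
F3 = F2 ∪ {linked(b,b)}  (18 atoms)
F4 = F3 ∪ {linked(d,d)}  (19 atoms)
goal ⊆ F4  ⇒  h_max = 4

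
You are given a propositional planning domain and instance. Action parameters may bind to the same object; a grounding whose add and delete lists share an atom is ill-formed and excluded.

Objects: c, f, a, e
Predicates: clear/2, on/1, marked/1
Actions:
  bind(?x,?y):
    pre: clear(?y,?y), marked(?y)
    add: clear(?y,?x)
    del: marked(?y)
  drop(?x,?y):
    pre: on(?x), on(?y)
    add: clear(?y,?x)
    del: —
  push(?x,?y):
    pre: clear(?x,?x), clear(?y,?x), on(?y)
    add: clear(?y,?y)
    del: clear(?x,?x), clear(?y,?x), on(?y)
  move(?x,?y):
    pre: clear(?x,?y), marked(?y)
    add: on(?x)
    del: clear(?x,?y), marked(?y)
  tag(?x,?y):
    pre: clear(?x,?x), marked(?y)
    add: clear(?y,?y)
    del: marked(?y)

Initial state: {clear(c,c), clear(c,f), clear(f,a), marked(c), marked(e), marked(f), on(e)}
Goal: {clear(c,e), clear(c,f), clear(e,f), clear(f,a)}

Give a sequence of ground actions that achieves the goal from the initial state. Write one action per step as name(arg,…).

bind(e,c); drop(e,e); bind(f,e)

1. bind(e,c)  →  {clear(c,c), clear(c,e), clear(c,f), clear(f,a), marked(e), marked(f), on(e)}
2. drop(e,e)  →  {clear(c,c), clear(c,e), clear(c,f), clear(e,e), clear(f,a), marked(e), marked(f), on(e)}
3. bind(f,e)  →  {clear(c,c), clear(c,e), clear(c,f), clear(e,e), clear(e,f), clear(f,a), marked(f), on(e)}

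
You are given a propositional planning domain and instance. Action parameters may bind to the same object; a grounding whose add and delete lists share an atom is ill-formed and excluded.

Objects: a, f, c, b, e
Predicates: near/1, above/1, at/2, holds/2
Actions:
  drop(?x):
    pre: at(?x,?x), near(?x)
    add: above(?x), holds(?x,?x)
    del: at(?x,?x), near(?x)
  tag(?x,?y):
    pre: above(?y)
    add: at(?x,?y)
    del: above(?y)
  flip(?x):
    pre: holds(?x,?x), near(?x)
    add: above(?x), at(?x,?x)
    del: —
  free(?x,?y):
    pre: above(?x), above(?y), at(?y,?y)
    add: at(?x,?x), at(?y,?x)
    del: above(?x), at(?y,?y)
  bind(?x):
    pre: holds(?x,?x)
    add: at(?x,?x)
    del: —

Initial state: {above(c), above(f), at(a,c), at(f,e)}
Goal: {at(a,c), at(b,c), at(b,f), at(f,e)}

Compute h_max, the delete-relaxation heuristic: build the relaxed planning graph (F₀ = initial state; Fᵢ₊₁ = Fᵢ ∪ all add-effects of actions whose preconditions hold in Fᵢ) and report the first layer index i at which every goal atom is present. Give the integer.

F0 = init (4 atoms)
F1 = F0 ∪ {at(a,f), at(b,c), at(b,f), at(c,c), at(c,f), at(e,c), at(e,f), at(f,c), at(f,f)}  (13 atoms)
goal ⊆ F1  ⇒  h_max = 1

1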